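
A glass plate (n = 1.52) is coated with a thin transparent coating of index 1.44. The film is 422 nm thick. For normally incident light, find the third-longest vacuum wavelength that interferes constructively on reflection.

Top surface (1.0 → 1.44): reflection off a higher-index medium gives a half-wave phase shift.
Ray reflecting at the bottom interface goes from n = 1.44 toward n = 1.52: a half-wave phase shift.
The two reflections carry the same phase change, so no net offset.
With no net inversion, constructive interference in reflection requires 2 n t = m λ.
λ = 2 n t / m. The third-longest wavelength is m = 3: λ = 2 × 1.44 × 422 / 3.00 = 405 nm.

405 nm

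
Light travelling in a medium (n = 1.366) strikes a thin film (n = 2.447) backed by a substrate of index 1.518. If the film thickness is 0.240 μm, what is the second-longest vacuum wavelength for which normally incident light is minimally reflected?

587 nm

Ray reflecting at the top interface goes from n = 1.366 toward n = 2.447: a half-wave phase shift.
At the lower boundary (n = 2.447 to n = 1.518) the reflected ray undergoes no phase shift.
Net: one phase inversion between the two reflected rays.
With one net inversion, destructive interference in reflection requires 2 n t = m λ.
λ = 2 n t / m. The second-longest wavelength is m = 2: λ = 2 × 2.447 × 240 / 2.00 = 587 nm.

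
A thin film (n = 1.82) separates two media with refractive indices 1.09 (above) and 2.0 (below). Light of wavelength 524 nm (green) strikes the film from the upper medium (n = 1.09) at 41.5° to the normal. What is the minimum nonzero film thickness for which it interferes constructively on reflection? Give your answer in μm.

0.157 μm

Top surface (1.09 → 1.82): reflection off a higher-index medium gives a half-wave phase shift.
At the lower boundary (n = 1.82 to n = 2.0) the reflected ray undergoes a half-wave phase shift.
Zero or two π shifts → no net half-wave offset.
With no net inversion, constructive interference in reflection requires 2 n t cos θ_r = m λ.
Snell's law: 1.09 sin 41.5° = 1.82 sin θ_r → sin θ_r = 0.397, cos θ_r = 0.918.
Minimum nonzero at m = 1: t = λ / (2 n cos θ_r) = 524 / (2 × 1.82 × 0.918) = 157 nm.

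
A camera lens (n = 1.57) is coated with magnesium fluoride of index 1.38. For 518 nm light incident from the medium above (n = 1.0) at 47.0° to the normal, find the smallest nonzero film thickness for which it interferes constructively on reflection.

At the upper boundary (n = 1.0 to n = 1.38) the reflected ray undergoes a half-wave phase shift.
Bottom surface (1.38 → 1.57): reflection off a higher-index medium gives a half-wave phase shift.
Net: no relative phase inversion (both shifts match).
So the condition for constructive reflection is 2 n t cos θ_r = m λ.
Snell's law: 1.0 sin 47.0° = 1.38 sin θ_r → sin θ_r = 0.530, cos θ_r = 0.848.
Minimum nonzero at m = 1: t = λ / (2 n cos θ_r) = 518 / (2 × 1.38 × 0.848) = 221 nm.

221 nm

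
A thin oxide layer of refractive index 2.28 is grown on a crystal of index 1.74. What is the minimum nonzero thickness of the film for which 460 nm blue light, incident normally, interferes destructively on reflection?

Ray reflecting at the top interface goes from n = 1.0 toward n = 2.28: a half-wave phase shift.
Ray reflecting at the bottom interface goes from n = 2.28 toward n = 1.74: no phase shift.
Net: one phase inversion between the two reflected rays.
For dark reflection here: 2 n t = m λ.
Minimum nonzero at m = 1: t = λ / (2 n) = 460 / (2 × 2.28) = 101 nm.

101 nm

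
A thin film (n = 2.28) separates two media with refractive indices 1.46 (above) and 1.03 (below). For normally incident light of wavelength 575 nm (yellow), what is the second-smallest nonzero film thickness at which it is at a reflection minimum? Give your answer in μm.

0.252 μm

Top surface (1.46 → 2.28): reflection off a higher-index medium gives a half-wave phase shift.
Bottom surface (2.28 → 1.03): reflection off a lower-index medium gives no phase shift.
Net: one phase inversion between the two reflected rays.
For dark reflection here: 2 n t = m λ.
The second-smallest nonzero thickness corresponds to m = 2: t = m λ / (2 n) = 2.00 × 575 / (2 × 2.28) = 252 nm.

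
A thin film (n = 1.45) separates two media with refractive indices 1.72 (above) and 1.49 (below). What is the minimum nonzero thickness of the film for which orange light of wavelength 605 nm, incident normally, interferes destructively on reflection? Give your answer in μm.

0.209 μm

At the upper boundary (n = 1.72 to n = 1.45) the reflected ray undergoes no phase shift.
Bottom surface (1.45 → 1.49): reflection off a higher-index medium gives a half-wave phase shift.
Net: one phase inversion between the two reflected rays.
With one net inversion, destructive interference in reflection requires 2 n t = m λ.
Minimum nonzero at m = 1: t = λ / (2 n) = 605 / (2 × 1.45) = 209 nm.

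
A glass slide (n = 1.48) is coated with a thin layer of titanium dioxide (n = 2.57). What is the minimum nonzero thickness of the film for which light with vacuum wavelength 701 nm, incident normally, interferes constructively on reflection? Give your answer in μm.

Ray reflecting at the top interface goes from n = 1.0 toward n = 2.57: a half-wave phase shift.
Ray reflecting at the bottom interface goes from n = 2.57 toward n = 1.48: no phase shift.
Exactly one π shift → a net half-wave offset.
So the condition for constructive reflection is 2 n t = (m + ½) λ.
Minimum at m = 0: t = λ / (4 n) = 701 / (4 × 2.57) = 68.2 nm.

0.0682 μm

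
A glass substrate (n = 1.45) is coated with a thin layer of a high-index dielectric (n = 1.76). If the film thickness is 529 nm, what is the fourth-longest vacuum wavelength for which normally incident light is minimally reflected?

At the upper boundary (n = 1.0 to n = 1.76) the reflected ray undergoes a half-wave phase shift.
Bottom surface (1.76 → 1.45): reflection off a lower-index medium gives no phase shift.
Exactly one π shift → a net half-wave offset.
For dark reflection here: 2 n t = m λ.
λ = 2 n t / m. The fourth-longest wavelength is m = 4: λ = 2 × 1.76 × 529 / 4.00 = 466 nm.

466 nm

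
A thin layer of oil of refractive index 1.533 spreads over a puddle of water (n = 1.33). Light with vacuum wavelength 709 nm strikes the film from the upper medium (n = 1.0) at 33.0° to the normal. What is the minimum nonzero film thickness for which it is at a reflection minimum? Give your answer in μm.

0.247 μm

Ray reflecting at the top interface goes from n = 1.0 toward n = 1.533: a half-wave phase shift.
At the lower boundary (n = 1.533 to n = 1.33) the reflected ray undergoes no phase shift.
Exactly one π shift → a net half-wave offset.
So the condition for destructive reflection is 2 n t cos θ_r = m λ.
Snell's law: 1.0 sin 33.0° = 1.533 sin θ_r → sin θ_r = 0.355, cos θ_r = 0.935.
Minimum nonzero at m = 1: t = λ / (2 n cos θ_r) = 709 / (2 × 1.533 × 0.935) = 247 nm.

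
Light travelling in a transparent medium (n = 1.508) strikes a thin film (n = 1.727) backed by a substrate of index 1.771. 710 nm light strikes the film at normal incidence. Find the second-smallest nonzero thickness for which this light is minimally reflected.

308 nm

Top surface (1.508 → 1.727): reflection off a higher-index medium gives a half-wave phase shift.
Bottom surface (1.727 → 1.771): reflection off a higher-index medium gives a half-wave phase shift.
Net: no relative phase inversion (both shifts match).
So the condition for destructive reflection is 2 n t = (m + ½) λ.
The second-smallest nonzero thickness corresponds to m = 1: t = (m + ½) λ / (2 n) = 1.50 × 710 / (2 × 1.727) = 308 nm.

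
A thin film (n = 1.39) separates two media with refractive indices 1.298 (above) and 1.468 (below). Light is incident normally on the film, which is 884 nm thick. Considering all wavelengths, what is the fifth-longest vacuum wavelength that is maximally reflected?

Ray reflecting at the top interface goes from n = 1.298 toward n = 1.39: a half-wave phase shift.
At the lower boundary (n = 1.39 to n = 1.468) the reflected ray undergoes a half-wave phase shift.
Net: no relative phase inversion (both shifts match).
For bright reflection here: 2 n t = m λ.
λ = 2 n t / m. The fifth-longest wavelength is m = 5: λ = 2 × 1.39 × 884 / 5.00 = 492 nm.

492 nm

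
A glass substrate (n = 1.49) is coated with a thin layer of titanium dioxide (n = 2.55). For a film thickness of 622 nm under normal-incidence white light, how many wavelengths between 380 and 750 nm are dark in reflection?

4

Top surface (1.0 → 2.55): reflection off a higher-index medium gives a half-wave phase shift.
Bottom surface (2.55 → 1.49): reflection off a lower-index medium gives no phase shift.
The two reflections differ by half a wavelength.
With one net inversion, destructive interference in reflection requires 2 n t = m λ.
λ = 2 n t / m = 3172 / m nm.
m=4: 793 nm (IR); m=5: 634 nm (visible); m=6: 529 nm (visible); m=7: 453 nm (visible); m=8: 397 nm (visible); m=9: 352 nm (UV).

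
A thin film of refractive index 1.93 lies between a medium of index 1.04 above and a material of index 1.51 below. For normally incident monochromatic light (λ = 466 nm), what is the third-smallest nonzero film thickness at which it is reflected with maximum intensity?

302 nm

Top surface (1.04 → 1.93): reflection off a higher-index medium gives a half-wave phase shift.
Ray reflecting at the bottom interface goes from n = 1.93 toward n = 1.51: no phase shift.
Exactly one π shift → a net half-wave offset.
With one net inversion, constructive interference in reflection requires 2 n t = (m + ½) λ.
The third-smallest nonzero thickness corresponds to m = 2: t = (m + ½) λ / (2 n) = 2.50 × 466 / (2 × 1.93) = 302 nm.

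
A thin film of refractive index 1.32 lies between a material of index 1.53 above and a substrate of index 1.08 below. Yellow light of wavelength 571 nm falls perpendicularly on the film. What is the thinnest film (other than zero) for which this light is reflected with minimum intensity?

Ray reflecting at the top interface goes from n = 1.53 toward n = 1.32: no phase shift.
Ray reflecting at the bottom interface goes from n = 1.32 toward n = 1.08: no phase shift.
The two reflections carry the same phase change, so no net offset.
For dark reflection here: 2 n t = (m + ½) λ.
Minimum at m = 0: t = λ / (4 n) = 571 / (4 × 1.32) = 108 nm.

108 nm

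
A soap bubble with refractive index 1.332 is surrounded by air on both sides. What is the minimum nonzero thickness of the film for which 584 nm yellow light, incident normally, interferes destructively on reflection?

219 nm

Ray reflecting at the top interface goes from n = 1.0 toward n = 1.332: a half-wave phase shift.
Bottom surface (1.332 → 1.0): reflection off a lower-index medium gives no phase shift.
The two reflections differ by half a wavelength.
With one net inversion, destructive interference in reflection requires 2 n t = m λ.
Minimum nonzero at m = 1: t = λ / (2 n) = 584 / (2 × 1.332) = 219 nm.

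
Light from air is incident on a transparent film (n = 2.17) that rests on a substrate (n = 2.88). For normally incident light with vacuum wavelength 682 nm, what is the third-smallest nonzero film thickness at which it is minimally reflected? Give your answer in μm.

Top surface (1.0 → 2.17): reflection off a higher-index medium gives a half-wave phase shift.
At the lower boundary (n = 2.17 to n = 2.88) the reflected ray undergoes a half-wave phase shift.
Net: no relative phase inversion (both shifts match).
For minimum reflection here: 2 n t = (m + ½) λ.
The third-smallest nonzero thickness corresponds to m = 2: t = (m + ½) λ / (2 n) = 2.50 × 682 / (2 × 2.17) = 393 nm.

0.393 μm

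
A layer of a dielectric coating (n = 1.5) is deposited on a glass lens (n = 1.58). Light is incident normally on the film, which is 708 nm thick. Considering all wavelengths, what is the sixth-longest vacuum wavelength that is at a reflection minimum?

386 nm

At the upper boundary (n = 1.0 to n = 1.5) the reflected ray undergoes a half-wave phase shift.
At the lower boundary (n = 1.5 to n = 1.58) the reflected ray undergoes a half-wave phase shift.
Net: no relative phase inversion (both shifts match).
So the condition for destructive reflection is 2 n t = (m + ½) λ.
λ = 2 n t / (m + ½). The sixth-longest wavelength is m = 5: λ = 2 × 1.5 × 708 / 5.50 = 386 nm.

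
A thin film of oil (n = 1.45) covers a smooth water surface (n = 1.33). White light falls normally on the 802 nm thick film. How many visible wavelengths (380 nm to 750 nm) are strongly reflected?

Top surface (1.0 → 1.45): reflection off a higher-index medium gives a half-wave phase shift.
At the lower boundary (n = 1.45 to n = 1.33) the reflected ray undergoes no phase shift.
Exactly one π shift → a net half-wave offset.
For maximum reflection here: 2 n t = (m + ½) λ.
λ = 2 n t / (m + ½) = 2326 / (m + ½) nm.
m=2: 930 nm (IR); m=3: 665 nm (visible); m=4: 517 nm (visible); m=5: 423 nm (visible); m=6: 358 nm (UV).

3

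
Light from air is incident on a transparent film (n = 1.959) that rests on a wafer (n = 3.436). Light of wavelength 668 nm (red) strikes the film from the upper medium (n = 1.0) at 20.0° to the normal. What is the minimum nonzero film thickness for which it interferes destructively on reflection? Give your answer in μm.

0.0866 μm

Ray reflecting at the top interface goes from n = 1.0 toward n = 1.959: a half-wave phase shift.
At the lower boundary (n = 1.959 to n = 3.436) the reflected ray undergoes a half-wave phase shift.
Zero or two π shifts → no net half-wave offset.
For dark reflection here: 2 n t cos θ_r = (m + ½) λ.
Snell's law: 1.0 sin 20.0° = 1.959 sin θ_r → sin θ_r = 0.175, cos θ_r = 0.985.
Minimum at m = 0: t = λ / (4 n cos θ_r) = 668 / (4 × 1.959 × 0.985) = 86.6 nm.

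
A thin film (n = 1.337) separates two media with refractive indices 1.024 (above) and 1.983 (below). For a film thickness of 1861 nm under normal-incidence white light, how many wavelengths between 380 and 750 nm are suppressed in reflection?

6

Top surface (1.024 → 1.337): reflection off a higher-index medium gives a half-wave phase shift.
At the lower boundary (n = 1.337 to n = 1.983) the reflected ray undergoes a half-wave phase shift.
Net: no relative phase inversion (both shifts match).
So the condition for destructive reflection is 2 n t = (m + ½) λ.
λ = 2 n t / (m + ½) = 4976 / (m + ½) nm.
m=6: 766 nm (IR); m=7: 664 nm (visible); m=8: 585 nm (visible); m=9: 524 nm (visible); m=10: 474 nm (visible); m=11: 433 nm (visible); m=12: 398 nm (visible); m=13: 369 nm (UV).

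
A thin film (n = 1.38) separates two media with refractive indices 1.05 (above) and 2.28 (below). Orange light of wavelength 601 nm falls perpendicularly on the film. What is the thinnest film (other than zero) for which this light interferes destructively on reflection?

109 nm

Ray reflecting at the top interface goes from n = 1.05 toward n = 1.38: a half-wave phase shift.
At the lower boundary (n = 1.38 to n = 2.28) the reflected ray undergoes a half-wave phase shift.
Zero or two π shifts → no net half-wave offset.
So the condition for destructive reflection is 2 n t = (m + ½) λ.
Minimum at m = 0: t = λ / (4 n) = 601 / (4 × 1.38) = 109 nm.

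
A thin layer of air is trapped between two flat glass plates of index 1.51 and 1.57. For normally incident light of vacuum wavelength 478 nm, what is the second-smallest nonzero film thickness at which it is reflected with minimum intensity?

Ray reflecting at the top interface goes from n = 1.51 toward n = 1.0: no phase shift.
Bottom surface (1.0 → 1.57): reflection off a higher-index medium gives a half-wave phase shift.
The two reflections differ by half a wavelength.
So the condition for destructive reflection is 2 n t = m λ.
The second-smallest nonzero thickness corresponds to m = 2: t = m λ / (2 n) = 2.00 × 478 / (2 × 1.0) = 478 nm.

478 nm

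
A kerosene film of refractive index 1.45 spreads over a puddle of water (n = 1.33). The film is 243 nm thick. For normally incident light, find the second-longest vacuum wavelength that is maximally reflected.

470 nm

Top surface (1.0 → 1.45): reflection off a higher-index medium gives a half-wave phase shift.
Bottom surface (1.45 → 1.33): reflection off a lower-index medium gives no phase shift.
The two reflections differ by half a wavelength.
So the condition for constructive reflection is 2 n t = (m + ½) λ.
λ = 2 n t / (m + ½). The second-longest wavelength is m = 1: λ = 2 × 1.45 × 243 / 1.50 = 470 nm.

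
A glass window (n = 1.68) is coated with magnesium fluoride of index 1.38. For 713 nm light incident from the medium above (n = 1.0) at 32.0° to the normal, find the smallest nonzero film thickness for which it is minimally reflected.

140 nm

Ray reflecting at the top interface goes from n = 1.0 toward n = 1.38: a half-wave phase shift.
Bottom surface (1.38 → 1.68): reflection off a higher-index medium gives a half-wave phase shift.
The two reflections carry the same phase change, so no net offset.
With no net inversion, destructive interference in reflection requires 2 n t cos θ_r = (m + ½) λ.
Snell's law: 1.0 sin 32.0° = 1.38 sin θ_r → sin θ_r = 0.384, cos θ_r = 0.923.
Minimum at m = 0: t = λ / (4 n cos θ_r) = 713 / (4 × 1.38 × 0.923) = 140 nm.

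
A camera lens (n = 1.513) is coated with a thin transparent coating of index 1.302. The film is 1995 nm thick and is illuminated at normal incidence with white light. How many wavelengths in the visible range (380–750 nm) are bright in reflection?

Ray reflecting at the top interface goes from n = 1.0 toward n = 1.302: a half-wave phase shift.
Bottom surface (1.302 → 1.513): reflection off a higher-index medium gives a half-wave phase shift.
The two reflections carry the same phase change, so no net offset.
For maximum reflection here: 2 n t = m λ.
λ = 2 n t / m = 5195 / m nm.
m=6: 866 nm (IR); m=7: 742 nm (visible); m=8: 649 nm (visible); m=9: 577 nm (visible); m=10: 519 nm (visible); m=11: 472 nm (visible); m=12: 433 nm (visible); m=13: 400 nm (visible); m=14: 371 nm (UV).

7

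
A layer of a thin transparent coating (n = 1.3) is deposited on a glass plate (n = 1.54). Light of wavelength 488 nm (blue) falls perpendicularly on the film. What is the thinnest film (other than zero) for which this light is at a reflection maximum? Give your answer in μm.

0.188 μm

Ray reflecting at the top interface goes from n = 1.0 toward n = 1.3: a half-wave phase shift.
Ray reflecting at the bottom interface goes from n = 1.3 toward n = 1.54: a half-wave phase shift.
The two reflections carry the same phase change, so no net offset.
For bright reflection here: 2 n t = m λ.
Minimum nonzero at m = 1: t = λ / (2 n) = 488 / (2 × 1.3) = 188 nm.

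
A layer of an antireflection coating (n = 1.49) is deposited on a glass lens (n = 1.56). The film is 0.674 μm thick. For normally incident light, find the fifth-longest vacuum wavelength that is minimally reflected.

At the upper boundary (n = 1.0 to n = 1.49) the reflected ray undergoes a half-wave phase shift.
Ray reflecting at the bottom interface goes from n = 1.49 toward n = 1.56: a half-wave phase shift.
The two reflections carry the same phase change, so no net offset.
So the condition for destructive reflection is 2 n t = (m + ½) λ.
λ = 2 n t / (m + ½). The fifth-longest wavelength is m = 4: λ = 2 × 1.49 × 674 / 4.50 = 446 nm.

446 nm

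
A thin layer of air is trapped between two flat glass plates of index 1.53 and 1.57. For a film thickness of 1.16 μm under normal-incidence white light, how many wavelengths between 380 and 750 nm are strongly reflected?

Top surface (1.53 → 1.0): reflection off a lower-index medium gives no phase shift.
Ray reflecting at the bottom interface goes from n = 1.0 toward n = 1.57: a half-wave phase shift.
Exactly one π shift → a net half-wave offset.
With one net inversion, constructive interference in reflection requires 2 n t = (m + ½) λ.
λ = 2 n t / (m + ½) = 2320 / (m + ½) nm.
m=2: 928 nm (IR); m=3: 663 nm (visible); m=4: 516 nm (visible); m=5: 422 nm (visible); m=6: 357 nm (UV).

3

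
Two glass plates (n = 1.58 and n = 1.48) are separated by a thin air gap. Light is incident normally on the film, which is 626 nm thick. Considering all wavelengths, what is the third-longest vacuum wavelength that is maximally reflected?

501 nm

At the upper boundary (n = 1.58 to n = 1.0) the reflected ray undergoes no phase shift.
Ray reflecting at the bottom interface goes from n = 1.0 toward n = 1.48: a half-wave phase shift.
Exactly one π shift → a net half-wave offset.
With one net inversion, constructive interference in reflection requires 2 n t = (m + ½) λ.
λ = 2 n t / (m + ½). The third-longest wavelength is m = 2: λ = 2 × 1.0 × 626 / 2.50 = 501 nm.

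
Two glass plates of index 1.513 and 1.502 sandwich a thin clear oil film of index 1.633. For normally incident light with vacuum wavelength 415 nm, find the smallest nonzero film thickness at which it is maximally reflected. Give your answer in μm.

0.0635 μm

Ray reflecting at the top interface goes from n = 1.513 toward n = 1.633: a half-wave phase shift.
At the lower boundary (n = 1.633 to n = 1.502) the reflected ray undergoes no phase shift.
Net: one phase inversion between the two reflected rays.
For strong reflection here: 2 n t = (m + ½) λ.
Minimum at m = 0: t = λ / (4 n) = 415 / (4 × 1.633) = 63.5 nm.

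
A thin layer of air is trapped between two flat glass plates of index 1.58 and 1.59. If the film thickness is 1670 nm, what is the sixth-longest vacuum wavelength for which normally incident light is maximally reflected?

At the upper boundary (n = 1.58 to n = 1.0) the reflected ray undergoes no phase shift.
At the lower boundary (n = 1.0 to n = 1.59) the reflected ray undergoes a half-wave phase shift.
Net: one phase inversion between the two reflected rays.
So the condition for constructive reflection is 2 n t = (m + ½) λ.
λ = 2 n t / (m + ½). The sixth-longest wavelength is m = 5: λ = 2 × 1.0 × 1670 / 5.50 = 607 nm.

607 nm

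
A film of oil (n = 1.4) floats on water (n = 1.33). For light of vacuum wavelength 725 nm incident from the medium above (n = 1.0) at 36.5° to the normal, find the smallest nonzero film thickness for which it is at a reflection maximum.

Ray reflecting at the top interface goes from n = 1.0 toward n = 1.4: a half-wave phase shift.
Ray reflecting at the bottom interface goes from n = 1.4 toward n = 1.33: no phase shift.
Exactly one π shift → a net half-wave offset.
So the condition for constructive reflection is 2 n t cos θ_r = (m + ½) λ.
Snell's law: 1.0 sin 36.5° = 1.4 sin θ_r → sin θ_r = 0.425, cos θ_r = 0.905.
Minimum at m = 0: t = λ / (4 n cos θ_r) = 725 / (4 × 1.4 × 0.905) = 143 nm.

143 nm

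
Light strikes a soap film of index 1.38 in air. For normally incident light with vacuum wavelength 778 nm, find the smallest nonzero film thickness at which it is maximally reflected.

Ray reflecting at the top interface goes from n = 1.0 toward n = 1.38: a half-wave phase shift.
Bottom surface (1.38 → 1.0): reflection off a lower-index medium gives no phase shift.
Exactly one π shift → a net half-wave offset.
For strong reflection here: 2 n t = (m + ½) λ.
Minimum at m = 0: t = λ / (4 n) = 778 / (4 × 1.38) = 141 nm.

141 nm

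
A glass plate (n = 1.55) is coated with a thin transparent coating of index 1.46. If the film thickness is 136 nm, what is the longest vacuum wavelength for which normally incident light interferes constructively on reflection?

397 nm

Top surface (1.0 → 1.46): reflection off a higher-index medium gives a half-wave phase shift.
Ray reflecting at the bottom interface goes from n = 1.46 toward n = 1.55: a half-wave phase shift.
Zero or two π shifts → no net half-wave offset.
For strong reflection here: 2 n t = m λ.
λ = 2 n t / m. The longest wavelength is m = 1: λ = 2 × 1.46 × 136 / 1.00 = 397 nm.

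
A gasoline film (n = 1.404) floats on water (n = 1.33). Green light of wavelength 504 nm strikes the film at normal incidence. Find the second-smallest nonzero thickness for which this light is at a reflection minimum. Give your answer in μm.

Ray reflecting at the top interface goes from n = 1.0 toward n = 1.404: a half-wave phase shift.
At the lower boundary (n = 1.404 to n = 1.33) the reflected ray undergoes no phase shift.
The two reflections differ by half a wavelength.
So the condition for destructive reflection is 2 n t = m λ.
The second-smallest nonzero thickness corresponds to m = 2: t = m λ / (2 n) = 2.00 × 504 / (2 × 1.404) = 359 nm.

0.359 μm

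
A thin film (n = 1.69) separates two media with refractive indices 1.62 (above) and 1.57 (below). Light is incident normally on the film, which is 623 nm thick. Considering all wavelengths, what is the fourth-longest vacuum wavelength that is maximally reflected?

602 nm

Top surface (1.62 → 1.69): reflection off a higher-index medium gives a half-wave phase shift.
Ray reflecting at the bottom interface goes from n = 1.69 toward n = 1.57: no phase shift.
Exactly one π shift → a net half-wave offset.
For bright reflection here: 2 n t = (m + ½) λ.
λ = 2 n t / (m + ½). The fourth-longest wavelength is m = 3: λ = 2 × 1.69 × 623 / 3.50 = 602 nm.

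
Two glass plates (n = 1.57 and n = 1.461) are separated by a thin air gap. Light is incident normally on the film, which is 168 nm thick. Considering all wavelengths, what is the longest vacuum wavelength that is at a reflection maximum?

672 nm

Top surface (1.57 → 1.0): reflection off a lower-index medium gives no phase shift.
Bottom surface (1.0 → 1.461): reflection off a higher-index medium gives a half-wave phase shift.
Exactly one π shift → a net half-wave offset.
For strong reflection here: 2 n t = (m + ½) λ.
λ = 2 n t / (m + ½). The longest wavelength is m = 0: λ = 2 × 1.0 × 168 / 0.500 = 672 nm.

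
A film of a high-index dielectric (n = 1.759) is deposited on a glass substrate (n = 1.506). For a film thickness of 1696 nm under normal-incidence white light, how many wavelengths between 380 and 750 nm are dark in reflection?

At the upper boundary (n = 1.0 to n = 1.759) the reflected ray undergoes a half-wave phase shift.
At the lower boundary (n = 1.759 to n = 1.506) the reflected ray undergoes no phase shift.
Net: one phase inversion between the two reflected rays.
With one net inversion, destructive interference in reflection requires 2 n t = m λ.
λ = 2 n t / m = 5967 / m nm.
m=7: 852 nm (IR); m=8: 746 nm (visible); m=9: 663 nm (visible); m=10: 597 nm (visible); m=11: 542 nm (visible); m=12: 497 nm (visible); m=13: 459 nm (visible); m=14: 426 nm (visible); m=15: 398 nm (visible); m=16: 373 nm (UV).

8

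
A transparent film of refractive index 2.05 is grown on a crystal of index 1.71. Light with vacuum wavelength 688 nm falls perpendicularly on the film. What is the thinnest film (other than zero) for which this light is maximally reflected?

At the upper boundary (n = 1.0 to n = 2.05) the reflected ray undergoes a half-wave phase shift.
At the lower boundary (n = 2.05 to n = 1.71) the reflected ray undergoes no phase shift.
Net: one phase inversion between the two reflected rays.
With one net inversion, constructive interference in reflection requires 2 n t = (m + ½) λ.
Minimum at m = 0: t = λ / (4 n) = 688 / (4 × 2.05) = 83.9 nm.

83.9 nm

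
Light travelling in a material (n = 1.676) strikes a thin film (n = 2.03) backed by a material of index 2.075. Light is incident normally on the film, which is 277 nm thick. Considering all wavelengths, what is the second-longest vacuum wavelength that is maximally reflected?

562 nm

At the upper boundary (n = 1.676 to n = 2.03) the reflected ray undergoes a half-wave phase shift.
Ray reflecting at the bottom interface goes from n = 2.03 toward n = 2.075: a half-wave phase shift.
Net: no relative phase inversion (both shifts match).
With no net inversion, constructive interference in reflection requires 2 n t = m λ.
λ = 2 n t / m. The second-longest wavelength is m = 2: λ = 2 × 2.03 × 277 / 2.00 = 562 nm.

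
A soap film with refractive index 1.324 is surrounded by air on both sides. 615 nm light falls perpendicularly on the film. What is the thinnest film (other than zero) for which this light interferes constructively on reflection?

116 nm

Top surface (1.0 → 1.324): reflection off a higher-index medium gives a half-wave phase shift.
Ray reflecting at the bottom interface goes from n = 1.324 toward n = 1.0: no phase shift.
The two reflections differ by half a wavelength.
So the condition for constructive reflection is 2 n t = (m + ½) λ.
Minimum at m = 0: t = λ / (4 n) = 615 / (4 × 1.324) = 116 nm.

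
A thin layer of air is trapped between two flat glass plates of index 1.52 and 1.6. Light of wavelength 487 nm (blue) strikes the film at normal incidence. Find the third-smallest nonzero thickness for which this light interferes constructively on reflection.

At the upper boundary (n = 1.52 to n = 1.0) the reflected ray undergoes no phase shift.
At the lower boundary (n = 1.0 to n = 1.6) the reflected ray undergoes a half-wave phase shift.
Exactly one π shift → a net half-wave offset.
So the condition for constructive reflection is 2 n t = (m + ½) λ.
The third-smallest nonzero thickness corresponds to m = 2: t = (m + ½) λ / (2 n) = 2.50 × 487 / (2 × 1.0) = 609 nm.

609 nm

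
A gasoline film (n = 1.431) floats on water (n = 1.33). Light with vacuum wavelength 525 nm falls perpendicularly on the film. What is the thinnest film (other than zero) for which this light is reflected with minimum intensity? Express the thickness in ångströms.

1834 Å

Ray reflecting at the top interface goes from n = 1.0 toward n = 1.431: a half-wave phase shift.
Bottom surface (1.431 → 1.33): reflection off a lower-index medium gives no phase shift.
The two reflections differ by half a wavelength.
So the condition for destructive reflection is 2 n t = m λ.
Minimum nonzero at m = 1: t = λ / (2 n) = 525 / (2 × 1.431) = 183 nm.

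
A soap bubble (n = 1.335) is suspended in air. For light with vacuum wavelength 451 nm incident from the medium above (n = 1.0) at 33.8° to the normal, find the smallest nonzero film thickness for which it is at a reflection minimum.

186 nm

At the upper boundary (n = 1.0 to n = 1.335) the reflected ray undergoes a half-wave phase shift.
Ray reflecting at the bottom interface goes from n = 1.335 toward n = 1.0: no phase shift.
Exactly one π shift → a net half-wave offset.
So the condition for destructive reflection is 2 n t cos θ_r = m λ.
Snell's law: 1.0 sin 33.8° = 1.335 sin θ_r → sin θ_r = 0.417, cos θ_r = 0.909.
Minimum nonzero at m = 1: t = λ / (2 n cos θ_r) = 451 / (2 × 1.335 × 0.909) = 186 nm.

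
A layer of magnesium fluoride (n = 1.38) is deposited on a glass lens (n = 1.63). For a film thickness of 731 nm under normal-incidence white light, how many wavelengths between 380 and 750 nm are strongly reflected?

3

Ray reflecting at the top interface goes from n = 1.0 toward n = 1.38: a half-wave phase shift.
Ray reflecting at the bottom interface goes from n = 1.38 toward n = 1.63: a half-wave phase shift.
Net: no relative phase inversion (both shifts match).
With no net inversion, constructive interference in reflection requires 2 n t = m λ.
λ = 2 n t / m = 2018 / m nm.
m=2: 1009 nm (IR); m=3: 673 nm (visible); m=4: 504 nm (visible); m=5: 404 nm (visible); m=6: 336 nm (UV).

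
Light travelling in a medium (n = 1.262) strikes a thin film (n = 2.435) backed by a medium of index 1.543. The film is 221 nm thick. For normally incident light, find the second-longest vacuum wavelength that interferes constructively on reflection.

Top surface (1.262 → 2.435): reflection off a higher-index medium gives a half-wave phase shift.
At the lower boundary (n = 2.435 to n = 1.543) the reflected ray undergoes no phase shift.
The two reflections differ by half a wavelength.
For bright reflection here: 2 n t = (m + ½) λ.
λ = 2 n t / (m + ½). The second-longest wavelength is m = 1: λ = 2 × 2.435 × 221 / 1.50 = 718 nm.

718 nm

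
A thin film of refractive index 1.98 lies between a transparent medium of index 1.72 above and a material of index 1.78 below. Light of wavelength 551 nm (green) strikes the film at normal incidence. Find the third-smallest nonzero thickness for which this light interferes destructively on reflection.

Top surface (1.72 → 1.98): reflection off a higher-index medium gives a half-wave phase shift.
Ray reflecting at the bottom interface goes from n = 1.98 toward n = 1.78: no phase shift.
The two reflections differ by half a wavelength.
So the condition for destructive reflection is 2 n t = m λ.
The third-smallest nonzero thickness corresponds to m = 3: t = m λ / (2 n) = 3.00 × 551 / (2 × 1.98) = 417 nm.

417 nm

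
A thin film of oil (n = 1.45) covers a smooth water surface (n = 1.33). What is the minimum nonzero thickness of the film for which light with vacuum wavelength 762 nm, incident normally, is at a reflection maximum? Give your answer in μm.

0.131 μm

Top surface (1.0 → 1.45): reflection off a higher-index medium gives a half-wave phase shift.
Bottom surface (1.45 → 1.33): reflection off a lower-index medium gives no phase shift.
Exactly one π shift → a net half-wave offset.
So the condition for constructive reflection is 2 n t = (m + ½) λ.
Minimum at m = 0: t = λ / (4 n) = 762 / (4 × 1.45) = 131 nm.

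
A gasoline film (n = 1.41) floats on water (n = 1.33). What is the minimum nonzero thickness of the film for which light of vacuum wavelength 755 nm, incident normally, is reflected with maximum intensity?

Top surface (1.0 → 1.41): reflection off a higher-index medium gives a half-wave phase shift.
Ray reflecting at the bottom interface goes from n = 1.41 toward n = 1.33: no phase shift.
The two reflections differ by half a wavelength.
For strong reflection here: 2 n t = (m + ½) λ.
Minimum at m = 0: t = λ / (4 n) = 755 / (4 × 1.41) = 134 nm.

134 nm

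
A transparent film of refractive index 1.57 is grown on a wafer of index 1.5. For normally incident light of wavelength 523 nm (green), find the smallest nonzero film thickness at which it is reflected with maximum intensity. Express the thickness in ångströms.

Top surface (1.0 → 1.57): reflection off a higher-index medium gives a half-wave phase shift.
Bottom surface (1.57 → 1.5): reflection off a lower-index medium gives no phase shift.
Net: one phase inversion between the two reflected rays.
For maximum reflection here: 2 n t = (m + ½) λ.
Minimum at m = 0: t = λ / (4 n) = 523 / (4 × 1.57) = 83.3 nm.

833 Å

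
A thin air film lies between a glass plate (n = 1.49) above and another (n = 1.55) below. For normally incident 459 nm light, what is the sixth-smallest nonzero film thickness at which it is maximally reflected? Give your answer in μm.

Ray reflecting at the top interface goes from n = 1.49 toward n = 1.0: no phase shift.
At the lower boundary (n = 1.0 to n = 1.55) the reflected ray undergoes a half-wave phase shift.
The two reflections differ by half a wavelength.
So the condition for constructive reflection is 2 n t = (m + ½) λ.
The sixth-smallest nonzero thickness corresponds to m = 5: t = (m + ½) λ / (2 n) = 5.50 × 459 / (2 × 1.0) = 1262 nm.

1.26 μm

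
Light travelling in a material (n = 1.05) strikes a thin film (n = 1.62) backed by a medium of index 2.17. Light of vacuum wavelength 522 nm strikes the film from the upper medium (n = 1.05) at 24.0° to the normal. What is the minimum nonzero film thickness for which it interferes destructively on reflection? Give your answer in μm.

Top surface (1.05 → 1.62): reflection off a higher-index medium gives a half-wave phase shift.
At the lower boundary (n = 1.62 to n = 2.17) the reflected ray undergoes a half-wave phase shift.
The two reflections carry the same phase change, so no net offset.
With no net inversion, destructive interference in reflection requires 2 n t cos θ_r = (m + ½) λ.
Snell's law: 1.05 sin 24.0° = 1.62 sin θ_r → sin θ_r = 0.264, cos θ_r = 0.965.
Minimum at m = 0: t = λ / (4 n cos θ_r) = 522 / (4 × 1.62 × 0.965) = 83.5 nm.

0.0835 μm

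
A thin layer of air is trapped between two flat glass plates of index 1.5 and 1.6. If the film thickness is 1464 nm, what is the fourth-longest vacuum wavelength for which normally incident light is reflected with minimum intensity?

Ray reflecting at the top interface goes from n = 1.5 toward n = 1.0: no phase shift.
Bottom surface (1.0 → 1.6): reflection off a higher-index medium gives a half-wave phase shift.
Exactly one π shift → a net half-wave offset.
So the condition for destructive reflection is 2 n t = m λ.
λ = 2 n t / m. The fourth-longest wavelength is m = 4: λ = 2 × 1.0 × 1464 / 4.00 = 732 nm.

732 nm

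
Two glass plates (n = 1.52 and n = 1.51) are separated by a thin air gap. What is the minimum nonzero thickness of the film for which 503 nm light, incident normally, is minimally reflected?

Ray reflecting at the top interface goes from n = 1.52 toward n = 1.0: no phase shift.
At the lower boundary (n = 1.0 to n = 1.51) the reflected ray undergoes a half-wave phase shift.
Net: one phase inversion between the two reflected rays.
For minimum reflection here: 2 n t = m λ.
Minimum nonzero at m = 1: t = λ / (2 n) = 503 / (2 × 1.0) = 252 nm.

252 nm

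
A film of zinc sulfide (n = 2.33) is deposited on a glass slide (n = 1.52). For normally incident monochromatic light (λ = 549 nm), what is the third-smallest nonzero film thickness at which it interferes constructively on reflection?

At the upper boundary (n = 1.0 to n = 2.33) the reflected ray undergoes a half-wave phase shift.
Ray reflecting at the bottom interface goes from n = 2.33 toward n = 1.52: no phase shift.
Exactly one π shift → a net half-wave offset.
With one net inversion, constructive interference in reflection requires 2 n t = (m + ½) λ.
The third-smallest nonzero thickness corresponds to m = 2: t = (m + ½) λ / (2 n) = 2.50 × 549 / (2 × 2.33) = 295 nm.

295 nm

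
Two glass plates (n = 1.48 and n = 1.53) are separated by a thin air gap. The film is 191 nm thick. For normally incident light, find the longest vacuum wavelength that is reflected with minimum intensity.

382 nm

Top surface (1.48 → 1.0): reflection off a lower-index medium gives no phase shift.
Ray reflecting at the bottom interface goes from n = 1.0 toward n = 1.53: a half-wave phase shift.
Exactly one π shift → a net half-wave offset.
For weak reflection here: 2 n t = m λ.
λ = 2 n t / m. The longest wavelength is m = 1: λ = 2 × 1.0 × 191 / 1.00 = 382 nm.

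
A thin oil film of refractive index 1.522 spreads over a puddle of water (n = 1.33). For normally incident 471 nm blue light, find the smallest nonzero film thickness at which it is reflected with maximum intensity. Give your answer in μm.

Top surface (1.0 → 1.522): reflection off a higher-index medium gives a half-wave phase shift.
Bottom surface (1.522 → 1.33): reflection off a lower-index medium gives no phase shift.
The two reflections differ by half a wavelength.
With one net inversion, constructive interference in reflection requires 2 n t = (m + ½) λ.
Minimum at m = 0: t = λ / (4 n) = 471 / (4 × 1.522) = 77.4 nm.

0.0774 μm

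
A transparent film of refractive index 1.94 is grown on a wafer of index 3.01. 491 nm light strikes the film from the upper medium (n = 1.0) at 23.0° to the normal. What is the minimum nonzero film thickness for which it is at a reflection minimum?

64.6 nm

Ray reflecting at the top interface goes from n = 1.0 toward n = 1.94: a half-wave phase shift.
Ray reflecting at the bottom interface goes from n = 1.94 toward n = 3.01: a half-wave phase shift.
Net: no relative phase inversion (both shifts match).
So the condition for destructive reflection is 2 n t cos θ_r = (m + ½) λ.
Snell's law: 1.0 sin 23.0° = 1.94 sin θ_r → sin θ_r = 0.201, cos θ_r = 0.980.
Minimum at m = 0: t = λ / (4 n cos θ_r) = 491 / (4 × 1.94 × 0.980) = 64.6 nm.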